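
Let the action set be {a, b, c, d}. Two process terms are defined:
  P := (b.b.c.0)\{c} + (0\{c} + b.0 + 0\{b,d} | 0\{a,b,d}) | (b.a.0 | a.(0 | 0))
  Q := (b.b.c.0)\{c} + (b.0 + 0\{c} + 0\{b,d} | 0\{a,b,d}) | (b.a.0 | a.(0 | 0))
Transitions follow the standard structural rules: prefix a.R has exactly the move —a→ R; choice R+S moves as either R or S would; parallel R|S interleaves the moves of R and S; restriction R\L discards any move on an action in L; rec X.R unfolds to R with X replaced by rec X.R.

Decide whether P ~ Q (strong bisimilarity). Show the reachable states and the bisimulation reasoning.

P's transition system — 14 states:
  u0 = (b.b.c.0)\{c} + (0\{c} + b.0 + 0\{b,d} | 0\{a,b,d}) | (b.a.0 | a.(0 | 0)) | ··a··> u1, ··b··> u2, ··b··> u3, ··b··> u4
  u1 = (0\{c} + b.0 + 0\{b,d} | 0\{a,b,d}) | (b.a.0 | (0 | 0)) | ··b··> u5, ··b··> u6
  u2 = (0\{c} + b.0 + 0\{b,d} | 0\{a,b,d}) | (a.0 | a.(0 | 0)) | ··a··> u5, ··a··> u7, ··b··> u8
  u3 = (b.c.0)\{c} | ··b··> u9
  u4 = 0 | (b.a.0 | a.(0 | 0)) | ··a··> u6, ··b··> u8
  u5 = (0\{c} + b.0 + 0\{b,d} | 0\{a,b,d}) | (a.0 | (0 | 0)) | ··a··> u10, ··b··> u11
  u6 = 0 | (b.a.0 | (0 | 0)) | ··b··> u11
  u7 = (0\{c} + b.0 + 0\{b,d} | 0\{a,b,d}) | (0 | a.(0 | 0)) | ··a··> u10, ··b··> u12
  u8 = 0 | (a.0 | a.(0 | 0)) | ··a··> u11, ··a··> u12
  u9 = (c.0)\{c} | ·
  u10 = (0\{c} + b.0 + 0\{b,d} | 0\{a,b,d}) | (0 | (0 | 0)) | ··b··> u13
  u11 = 0 | (a.0 | (0 | 0)) | ··a··> u13
  u12 = 0 | (0 | a.(0 | 0)) | ··a··> u13
  u13 = 0 | (0 | (0 | 0)) | ·
Q's transition system — 14 states:
  v0 = (b.b.c.0)\{c} + (b.0 + 0\{c} + 0\{b,d} | 0\{a,b,d}) | (b.a.0 | a.(0 | 0)) | ··a··> v1, ··b··> v2, ··b··> v3, ··b··> v4
  v1 = (b.0 + 0\{c} + 0\{b,d} | 0\{a,b,d}) | (b.a.0 | (0 | 0)) | ··b··> v5, ··b··> v6
  v2 = (b.0 + 0\{c} + 0\{b,d} | 0\{a,b,d}) | (a.0 | a.(0 | 0)) | ··a··> v5, ··a··> v7, ··b··> v8
  v3 = (b.c.0)\{c} | ··b··> v9
  v4 = 0 | (b.a.0 | a.(0 | 0)) | ··a··> v6, ··b··> v8
  v5 = (b.0 + 0\{c} + 0\{b,d} | 0\{a,b,d}) | (a.0 | (0 | 0)) | ··a··> v10, ··b··> v11
  v6 = 0 | (b.a.0 | (0 | 0)) | ··b··> v11
  v7 = (b.0 + 0\{c} + 0\{b,d} | 0\{a,b,d}) | (0 | a.(0 | 0)) | ··a··> v10, ··b··> v12
  v8 = 0 | (a.0 | a.(0 | 0)) | ··a··> v11, ··a··> v12
  v9 = (c.0)\{c} | ·
  v10 = (b.0 + 0\{c} + 0\{b,d} | 0\{a,b,d}) | (0 | (0 | 0)) | ··b··> v13
  v11 = 0 | (a.0 | (0 | 0)) | ··a··> v13
  v12 = 0 | (0 | a.(0 | 0)) | ··a··> v13
  v13 = 0 | (0 | (0 | 0)) | ·
Bisimilarity quotient blocks:
  B0 = {u0, v0}
  B1 = {u2, v2}
  B2 = {u8, v8}
  B3 = {u11, u12, v11, v12}
  B4 = {u13, u9, v13, v9}
  B5 = {u5, u7, v5, v7}
  B6 = {u10, u3, v10, v3}
  B7 = {u1, v1}
  B8 = {u6, v6}
  B9 = {u4, v4}
u0 ∈ B0, v0 ∈ B0 → same block

YES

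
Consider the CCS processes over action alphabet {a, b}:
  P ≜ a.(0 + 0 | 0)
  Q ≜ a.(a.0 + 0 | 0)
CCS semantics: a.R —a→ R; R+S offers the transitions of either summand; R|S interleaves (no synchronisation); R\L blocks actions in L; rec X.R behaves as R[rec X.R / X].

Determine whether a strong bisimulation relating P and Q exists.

P ≁ Q

Reachable graph of P (2 states):
  u0 = a.(0 + 0 | 0) ⊢ -a-> u1
  u1 = 0 + 0 | 0 ⊢ (no moves)
Reachable graph of Q (3 states):
  v0 = a.(a.0 + 0 | 0) ⊢ -a-> v1
  v1 = a.0 + 0 | 0 ⊢ -a-> v2
  v2 = 0 ⊢ (no moves)
Bisimilarity quotient blocks:
  B0 = {u0, v1}
  B1 = {u1, v2}
  B2 = {v0}
u0 ∈ B0, v0 ∈ B2 → different blocks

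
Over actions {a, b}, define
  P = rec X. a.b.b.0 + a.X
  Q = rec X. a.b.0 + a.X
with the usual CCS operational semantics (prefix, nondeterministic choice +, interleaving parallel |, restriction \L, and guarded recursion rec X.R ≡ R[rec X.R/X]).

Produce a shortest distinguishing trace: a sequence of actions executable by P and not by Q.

abb

LTS(P): 4 reachable states
  p0 = rec X. a.b.b.0 + a.X | --a--▸ p0, --a--▸ p1
  p1 = b.b.0 | --b--▸ p2
  p2 = b.0 | --b--▸ p3
  p3 = 0 | deadlocked
LTS(Q): 3 reachable states
  q0 = rec X. a.b.0 + a.X | --a--▸ q0, --a--▸ q1
  q1 = b.0 | --b--▸ q2
  q2 = 0 | deadlocked
Executing abb from P (initial set {p0}):
  after a @ step 1: {p0, p1}
  after b @ step 2: {p2}
  after b @ step 3: {p3}
  — P admits the full trace.
Executing abb from Q (initial set {q0}):
  after a @ step 1: {q0, q1}
  after b @ step 2: {q2}
  after b @ step 3: ∅  — Q cannot continue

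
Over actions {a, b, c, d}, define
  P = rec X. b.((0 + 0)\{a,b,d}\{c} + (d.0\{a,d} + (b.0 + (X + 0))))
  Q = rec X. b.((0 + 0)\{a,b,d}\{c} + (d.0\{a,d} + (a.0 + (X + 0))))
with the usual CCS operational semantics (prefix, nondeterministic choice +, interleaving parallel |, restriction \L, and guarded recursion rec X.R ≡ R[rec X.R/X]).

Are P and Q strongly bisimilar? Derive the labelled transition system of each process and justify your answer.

not bisimilar

LTS(P): 4 reachable states
  s0 = rec X. b.((0 + 0)\{a,b,d}\{c} + (d.0\{a,d} + (b.0 + (X + 0)))) :: --b--▸ s1
  s1 = (0 + 0)\{a,b,d}\{c} + (d.0\{a,d} + (b.0 + ((rec X. b.((0 + 0)\{a,b,d}\{c} + (d.0\{a,d} + (b.0 + (X + 0))))) + 0))) :: --b--▸ s1, --b--▸ s2, --d--▸ s3
  s2 = 0 :: stopped
  s3 = 0\{a,d} :: stopped
LTS(Q): 4 reachable states
  t0 = rec X. b.((0 + 0)\{a,b,d}\{c} + (d.0\{a,d} + (a.0 + (X + 0)))) :: --b--▸ t1
  t1 = (0 + 0)\{a,b,d}\{c} + (d.0\{a,d} + (a.0 + ((rec X. b.((0 + 0)\{a,b,d}\{c} + (d.0\{a,d} + (a.0 + (X + 0))))) + 0))) :: --a--▸ t2, --b--▸ t1, --d--▸ t3
  t2 = 0 :: stopped
  t3 = 0\{a,d} :: stopped
Partition-refinement fixed point:
  B0 = {s0}
  B1 = {s1}
  B2 = {s2, s3, t2, t3}
  B3 = {t0}
  B4 = {t1}
s0 ∈ B0, t0 ∈ B3 → different blocks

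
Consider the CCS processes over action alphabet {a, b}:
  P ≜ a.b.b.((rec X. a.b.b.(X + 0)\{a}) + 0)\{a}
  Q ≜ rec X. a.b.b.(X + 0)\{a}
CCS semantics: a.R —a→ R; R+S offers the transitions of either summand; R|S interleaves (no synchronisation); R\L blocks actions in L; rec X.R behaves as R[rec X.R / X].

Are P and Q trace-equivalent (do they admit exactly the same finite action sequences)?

LTS(P): 4 reachable states
  s0 = a.b.b.((rec X. a.b.b.(X + 0)\{a}) + 0)\{a} → --a--▸ s1
  s1 = b.b.((rec X. a.b.b.(X + 0)\{a}) + 0)\{a} → --b--▸ s2
  s2 = b.((rec X. a.b.b.(X + 0)\{a}) + 0)\{a} → --b--▸ s3
  s3 = ((rec X. a.b.b.(X + 0)\{a}) + 0)\{a} → ·
LTS(Q): 4 reachable states
  t0 = rec X. a.b.b.(X + 0)\{a} → --a--▸ t1
  t1 = b.b.((rec X. a.b.b.(X + 0)\{a}) + 0)\{a} → --b--▸ t2
  t2 = b.((rec X. a.b.b.(X + 0)\{a}) + 0)\{a} → --b--▸ t3
  t3 = ((rec X. a.b.b.(X + 0)\{a}) + 0)\{a} → ·
Bisimilarity quotient blocks:
  B0 = {s0, t0}
  B1 = {s1, t1}
  B2 = {s2, t2}
  B3 = {s3, t3}
s0 ∈ B0, t0 ∈ B0 → same block
Bisimilar ⇒ trace-equivalent.

traces(P) = traces(Q)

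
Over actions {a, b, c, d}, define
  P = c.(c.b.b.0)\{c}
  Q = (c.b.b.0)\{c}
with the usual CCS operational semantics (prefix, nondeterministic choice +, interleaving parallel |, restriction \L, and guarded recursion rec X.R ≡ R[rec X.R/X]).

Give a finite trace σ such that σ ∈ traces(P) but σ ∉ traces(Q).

LTS(P): 2 reachable states
  u0 = c.(c.b.b.0)\{c} → -c-> u1
  u1 = (c.b.b.0)\{c} → ·
LTS(Q): 1 reachable states
  v0 = (c.b.b.0)\{c} → ·
Trace ⟨c⟩ through P, begin at {u0}:
  step 1 (c): {u1}
  — P admits the full trace.
Trace ⟨c⟩ through Q, begin at {v0}:
  step 1 (c): ∅ (Q stuck)

c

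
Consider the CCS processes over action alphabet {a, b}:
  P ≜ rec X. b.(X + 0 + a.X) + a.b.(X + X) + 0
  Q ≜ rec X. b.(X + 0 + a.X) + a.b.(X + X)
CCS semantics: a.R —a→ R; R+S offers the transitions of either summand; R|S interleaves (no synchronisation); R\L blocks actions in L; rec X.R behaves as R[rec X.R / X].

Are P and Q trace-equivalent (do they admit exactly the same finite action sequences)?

P's transition system — 4 states:
  u0 = rec X. b.(X + 0 + a.X) + a.b.(X + X) + 0 :: =a=> u1, =b=> u2
  u1 = b.((rec X. b.(X + 0 + a.X) + a.b.(X + X) + 0) + (rec X. b.(X + 0 + a.X) + a.b.(X + X) + 0)) :: =b=> u3
  u2 = (rec X. b.(X + 0 + a.X) + a.b.(X + X) + 0) + 0 + a.(rec X. b.(X + 0 + a.X) + a.b.(X + X) + 0) :: =a=> u0, =a=> u1, =b=> u2
  u3 = (rec X. b.(X + 0 + a.X) + a.b.(X + X) + 0) + (rec X. b.(X + 0 + a.X) + a.b.(X + X) + 0) :: =a=> u1, =b=> u2
Q's transition system — 4 states:
  v0 = rec X. b.(X + 0 + a.X) + a.b.(X + X) :: =a=> v1, =b=> v2
  v1 = b.((rec X. b.(X + 0 + a.X) + a.b.(X + X)) + (rec X. b.(X + 0 + a.X) + a.b.(X + X))) :: =b=> v3
  v2 = (rec X. b.(X + 0 + a.X) + a.b.(X + X)) + 0 + a.(rec X. b.(X + 0 + a.X) + a.b.(X + X)) :: =a=> v0, =a=> v1, =b=> v2
  v3 = (rec X. b.(X + 0 + a.X) + a.b.(X + X)) + (rec X. b.(X + 0 + a.X) + a.b.(X + X)) :: =a=> v1, =b=> v2
Bisimilarity quotient blocks:
  B0 = {u0, u3, v0, v3}
  B1 = {u2, v2}
  B2 = {u1, v1}
u0 ∈ B0, v0 ∈ B0 → same block
Bisimilar ⇒ trace-equivalent.

YES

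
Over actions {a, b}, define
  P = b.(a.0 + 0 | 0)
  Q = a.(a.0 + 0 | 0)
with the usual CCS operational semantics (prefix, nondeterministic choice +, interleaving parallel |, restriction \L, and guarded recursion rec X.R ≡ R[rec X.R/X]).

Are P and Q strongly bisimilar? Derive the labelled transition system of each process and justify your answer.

not bisimilar

LTS(P): 3 reachable states
  p0 = b.(a.0 + 0 | 0) → -b-> p1
  p1 = a.0 + 0 | 0 → -a-> p2
  p2 = 0 → (no moves)
LTS(Q): 3 reachable states
  q0 = a.(a.0 + 0 | 0) → -a-> q1
  q1 = a.0 + 0 | 0 → -a-> q2
  q2 = 0 → (no moves)
Partition-refinement fixed point:
  B0 = {p0}
  B1 = {p1, q1}
  B2 = {p2, q2}
  B3 = {q0}
p0 ∈ B0, q0 ∈ B3 → different blocks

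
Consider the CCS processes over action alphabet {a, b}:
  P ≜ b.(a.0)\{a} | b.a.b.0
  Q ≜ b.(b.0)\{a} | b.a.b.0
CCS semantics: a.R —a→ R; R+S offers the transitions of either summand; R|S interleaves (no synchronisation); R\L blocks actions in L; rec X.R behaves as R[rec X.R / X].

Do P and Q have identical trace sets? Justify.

trace-distinct — witness ⟨bbb⟩

P's transition system — 8 states:
  p0 = b.(a.0)\{a} | b.a.b.0 | —b→ p1, —b→ p2
  p1 = (a.0)\{a} | b.a.b.0 | —b→ p3
  p2 = b.(a.0)\{a} | a.b.0 | —a→ p4, —b→ p3
  p3 = (a.0)\{a} | a.b.0 | —a→ p5
  p4 = b.(a.0)\{a} | b.0 | —b→ p5, —b→ p6
  p5 = (a.0)\{a} | b.0 | —b→ p7
  p6 = b.(a.0)\{a} | 0 | —b→ p7
  p7 = (a.0)\{a} | 0 | ·
Q's transition system — 12 states:
  q0 = b.(b.0)\{a} | b.a.b.0 | —b→ q1, —b→ q2
  q1 = (b.0)\{a} | b.a.b.0 | —b→ q3, —b→ q4
  q2 = b.(b.0)\{a} | a.b.0 | —a→ q5, —b→ q3
  q3 = (b.0)\{a} | a.b.0 | —a→ q6, —b→ q7
  q4 = 0\{a} | b.a.b.0 | —b→ q7
  q5 = b.(b.0)\{a} | b.0 | —b→ q6, —b→ q8
  q6 = (b.0)\{a} | b.0 | —b→ q10, —b→ q9
  q7 = 0\{a} | a.b.0 | —a→ q10
  q8 = b.(b.0)\{a} | 0 | —b→ q9
  q9 = (b.0)\{a} | 0 | —b→ q11
  q10 = 0\{a} | b.0 | —b→ q11
  q11 = 0\{a} | 0 | ·
Run σ = ⟨bbb⟩ on Q: start {q0}
  after b @ step 1: {q1, q2}
  after b @ step 2: {q3, q4}
  after b @ step 3: {q7}
  Q completes σ.
Run σ = ⟨bbb⟩ on P: start {p0}
  after b @ step 1: {p1, p2}
  after b @ step 2: {p3}
  after b @ step 3: ∅  — P cannot continue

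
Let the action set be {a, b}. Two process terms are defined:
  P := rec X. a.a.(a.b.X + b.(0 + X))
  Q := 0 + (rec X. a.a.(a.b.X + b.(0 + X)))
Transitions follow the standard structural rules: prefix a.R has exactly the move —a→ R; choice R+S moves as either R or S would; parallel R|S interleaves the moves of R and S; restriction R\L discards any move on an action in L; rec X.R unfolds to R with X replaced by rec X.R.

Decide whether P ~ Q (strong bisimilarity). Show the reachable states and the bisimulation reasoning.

Reachable graph of P (5 states):
  p0 = rec X. a.a.(a.b.X + b.(0 + X)) | --a--▸ p1
  p1 = a.(a.b.(rec X. a.a.(a.b.X + b.(0 + X))) + b.(0 + (rec X. a.a.(a.b.X + b.(0 + X))))) | --a--▸ p2
  p2 = a.b.(rec X. a.a.(a.b.X + b.(0 + X))) + b.(0 + (rec X. a.a.(a.b.X + b.(0 + X)))) | --a--▸ p3, --b--▸ p4
  p3 = b.(rec X. a.a.(a.b.X + b.(0 + X))) | --b--▸ p0
  p4 = 0 + (rec X. a.a.(a.b.X + b.(0 + X))) | --a--▸ p1
Reachable graph of Q (5 states):
  q0 = 0 + (rec X. a.a.(a.b.X + b.(0 + X))) | --a--▸ q1
  q1 = a.(a.b.(rec X. a.a.(a.b.X + b.(0 + X))) + b.(0 + (rec X. a.a.(a.b.X + b.(0 + X))))) | --a--▸ q2
  q2 = a.b.(rec X. a.a.(a.b.X + b.(0 + X))) + b.(0 + (rec X. a.a.(a.b.X + b.(0 + X)))) | --a--▸ q3, --b--▸ q0
  q3 = b.(rec X. a.a.(a.b.X + b.(0 + X))) | --b--▸ q4
  q4 = rec X. a.a.(a.b.X + b.(0 + X)) | --a--▸ q1
Bisimilarity quotient blocks:
  B0 = {p0, p4, q0, q4}
  B1 = {p1, q1}
  B2 = {p2, q2}
  B3 = {p3, q3}
p0 ∈ B0, q0 ∈ B0 → same block

P ~ Q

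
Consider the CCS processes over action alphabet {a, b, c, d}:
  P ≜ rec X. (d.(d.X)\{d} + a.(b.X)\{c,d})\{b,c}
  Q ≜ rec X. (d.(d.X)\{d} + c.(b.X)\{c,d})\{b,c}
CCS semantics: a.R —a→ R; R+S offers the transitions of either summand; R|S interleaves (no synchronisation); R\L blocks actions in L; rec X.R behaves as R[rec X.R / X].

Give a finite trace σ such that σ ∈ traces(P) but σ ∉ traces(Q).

P's transition system — 3 states:
  s0 = rec X. (d.(d.X)\{d} + a.(b.X)\{c,d})\{b,c} | —a→ s1, —d→ s2
  s1 = (b.(rec X. (d.(d.X)\{d} + a.(b.X)\{c,d})\{b,c}))\{c,d}\{b,c} | deadlocked
  s2 = (d.(rec X. (d.(d.X)\{d} + a.(b.X)\{c,d})\{b,c}))\{d}\{b,c} | deadlocked
Q's transition system — 2 states:
  t0 = rec X. (d.(d.X)\{d} + c.(b.X)\{c,d})\{b,c} | —d→ t1
  t1 = (d.(rec X. (d.(d.X)\{d} + c.(b.X)\{c,d})\{b,c}))\{d}\{b,c} | deadlocked
Trace ⟨a⟩ through P, begin at {s0}:
  after a @ step 1: {s1}
  ✓ P
Trace ⟨a⟩ through Q, begin at {t0}:
  after a @ step 1: no successor for Q

a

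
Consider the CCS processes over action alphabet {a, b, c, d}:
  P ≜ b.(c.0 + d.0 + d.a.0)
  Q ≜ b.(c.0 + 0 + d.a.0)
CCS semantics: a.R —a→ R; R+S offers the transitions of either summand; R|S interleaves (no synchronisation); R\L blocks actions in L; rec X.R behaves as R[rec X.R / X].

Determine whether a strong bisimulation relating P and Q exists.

not bisimilar

P's transition system — 4 states:
  u0 = b.(c.0 + d.0 + d.a.0) → ··b··> u1
  u1 = c.0 + d.0 + d.a.0 → ··c··> u2, ··d··> u2, ··d··> u3
  u2 = 0 → ·
  u3 = a.0 → ··a··> u2
Q's transition system — 4 states:
  v0 = b.(c.0 + 0 + d.a.0) → ··b··> v1
  v1 = c.0 + 0 + d.a.0 → ··c··> v2, ··d··> v3
  v2 = 0 → ·
  v3 = a.0 → ··a··> v2
Partition-refinement fixed point:
  B0 = {u0}
  B1 = {u1}
  B2 = {u3, v3}
  B3 = {u2, v2}
  B4 = {v0}
  B5 = {v1}
u0 ∈ B0, v0 ∈ B4 → different blocks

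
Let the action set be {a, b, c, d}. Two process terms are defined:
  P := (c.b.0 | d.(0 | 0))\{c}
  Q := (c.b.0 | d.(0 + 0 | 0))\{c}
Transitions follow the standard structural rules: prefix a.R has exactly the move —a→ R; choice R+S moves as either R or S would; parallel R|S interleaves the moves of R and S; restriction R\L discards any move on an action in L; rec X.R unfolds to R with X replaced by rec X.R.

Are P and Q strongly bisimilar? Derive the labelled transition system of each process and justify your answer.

Reachable graph of P (2 states):
  m0 = (c.b.0 | d.(0 | 0))\{c} ⊢ -d-> m1
  m1 = (c.b.0 | (0 | 0))\{c} ⊢ deadlocked
Reachable graph of Q (2 states):
  n0 = (c.b.0 | d.(0 + 0 | 0))\{c} ⊢ -d-> n1
  n1 = (c.b.0 | (0 + 0 | 0))\{c} ⊢ deadlocked
Bisimilarity quotient blocks:
  B0 = {m0, n0}
  B1 = {m1, n1}
m0 ∈ B0, n0 ∈ B0 → same block

bisimilar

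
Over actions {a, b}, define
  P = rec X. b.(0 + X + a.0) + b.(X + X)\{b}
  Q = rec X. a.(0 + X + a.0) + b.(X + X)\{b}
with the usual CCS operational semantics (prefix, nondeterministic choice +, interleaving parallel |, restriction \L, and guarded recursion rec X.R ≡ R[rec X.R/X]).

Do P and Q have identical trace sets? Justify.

Reachable graph of P (4 states):
  p0 = rec X. b.(0 + X + a.0) + b.(X + X)\{b} → -b-> p1, -b-> p2
  p1 = ((rec X. b.(0 + X + a.0) + b.(X + X)\{b}) + (rec X. b.(0 + X + a.0) + b.(X + X)\{b}))\{b} → (no moves)
  p2 = 0 + (rec X. b.(0 + X + a.0) + b.(X + X)\{b}) + a.0 → -a-> p3, -b-> p1, -b-> p2
  p3 = 0 → (no moves)
Reachable graph of Q (6 states):
  q0 = rec X. a.(0 + X + a.0) + b.(X + X)\{b} → -a-> q1, -b-> q2
  q1 = 0 + (rec X. a.(0 + X + a.0) + b.(X + X)\{b}) + a.0 → -a-> q1, -a-> q3, -b-> q2
  q2 = ((rec X. a.(0 + X + a.0) + b.(X + X)\{b}) + (rec X. a.(0 + X + a.0) + b.(X + X)\{b}))\{b} → -a-> q4
  q3 = 0 → (no moves)
  q4 = (0 + (rec X. a.(0 + X + a.0) + b.(X + X)\{b}) + a.0)\{b} → -a-> q4, -a-> q5
  q5 = 0\{b} → (no moves)
Run σ = ⟨bb⟩ on P: start {p0}
  after b @ step 1: {p1, p2}
  after b @ step 2: {p1, p2}
  ✓ P
Run σ = ⟨bb⟩ on Q: start {q0}
  after b @ step 1: {q2}
  after b @ step 2: ∅ (Q stuck)

traces(P) ≠ traces(Q) — witness ⟨bb⟩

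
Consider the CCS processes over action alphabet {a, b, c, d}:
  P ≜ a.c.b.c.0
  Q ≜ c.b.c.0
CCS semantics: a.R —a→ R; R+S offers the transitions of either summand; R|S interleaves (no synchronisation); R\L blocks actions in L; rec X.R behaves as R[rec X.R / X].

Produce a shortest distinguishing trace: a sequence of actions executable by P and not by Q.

LTS(P): 5 reachable states
  p0 = a.c.b.c.0 has moves =a=> p1
  p1 = c.b.c.0 has moves =c=> p2
  p2 = b.c.0 has moves =b=> p3
  p3 = c.0 has moves =c=> p4
  p4 = 0 has moves ∅
LTS(Q): 4 reachable states
  q0 = c.b.c.0 has moves =c=> q1
  q1 = b.c.0 has moves =b=> q2
  q2 = c.0 has moves =c=> q3
  q3 = 0 has moves ∅
Trace ⟨a⟩ through P, begin at {p0}:
  step 1 (a): {p1}
  P completes σ.
Trace ⟨a⟩ through Q, begin at {q0}:
  step 1 (a): no successor for Q

a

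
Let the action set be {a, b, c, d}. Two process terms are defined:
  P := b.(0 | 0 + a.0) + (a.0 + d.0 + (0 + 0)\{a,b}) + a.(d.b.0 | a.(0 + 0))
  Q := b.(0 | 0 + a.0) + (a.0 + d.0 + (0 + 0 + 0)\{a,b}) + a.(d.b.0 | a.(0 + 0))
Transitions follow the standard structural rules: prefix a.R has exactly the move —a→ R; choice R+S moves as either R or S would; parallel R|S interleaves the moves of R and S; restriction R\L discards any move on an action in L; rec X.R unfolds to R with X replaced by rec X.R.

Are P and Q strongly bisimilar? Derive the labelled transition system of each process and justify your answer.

P's transition system — 9 states:
  u0 = b.(0 | 0 + a.0) + (a.0 + d.0 + (0 + 0)\{a,b}) + a.(d.b.0 | a.(0 + 0)) has moves ··a··> u1, ··a··> u2, ··b··> u3, ··d··> u1
  u1 = 0 has moves deadlocked
  u2 = d.b.0 | a.(0 + 0) has moves ··a··> u4, ··d··> u5
  u3 = 0 | 0 + a.0 has moves ··a··> u1
  u4 = d.b.0 | (0 + 0) has moves ··d··> u6
  u5 = b.0 | a.(0 + 0) has moves ··a··> u6, ··b··> u7
  u6 = b.0 | (0 + 0) has moves ··b··> u8
  u7 = 0 | a.(0 + 0) has moves ··a··> u8
  u8 = 0 | (0 + 0) has moves deadlocked
Q's transition system — 9 states:
  v0 = b.(0 | 0 + a.0) + (a.0 + d.0 + (0 + 0 + 0)\{a,b}) + a.(d.b.0 | a.(0 + 0)) has moves ··a··> v1, ··a··> v2, ··b··> v3, ··d··> v1
  v1 = 0 has moves deadlocked
  v2 = d.b.0 | a.(0 + 0) has moves ··a··> v4, ··d··> v5
  v3 = 0 | 0 + a.0 has moves ··a··> v1
  v4 = d.b.0 | (0 + 0) has moves ··d··> v6
  v5 = b.0 | a.(0 + 0) has moves ··a··> v6, ··b··> v7
  v6 = b.0 | (0 + 0) has moves ··b··> v8
  v7 = 0 | a.(0 + 0) has moves ··a··> v8
  v8 = 0 | (0 + 0) has moves deadlocked
Partition-refinement fixed point:
  B0 = {u0, v0}
  B1 = {u3, u7, v3, v7}
  B2 = {u1, u8, v1, v8}
  B3 = {u2, v2}
  B4 = {u4, v4}
  B5 = {u6, v6}
  B6 = {u5, v5}
u0 ∈ B0, v0 ∈ B0 → same block

YES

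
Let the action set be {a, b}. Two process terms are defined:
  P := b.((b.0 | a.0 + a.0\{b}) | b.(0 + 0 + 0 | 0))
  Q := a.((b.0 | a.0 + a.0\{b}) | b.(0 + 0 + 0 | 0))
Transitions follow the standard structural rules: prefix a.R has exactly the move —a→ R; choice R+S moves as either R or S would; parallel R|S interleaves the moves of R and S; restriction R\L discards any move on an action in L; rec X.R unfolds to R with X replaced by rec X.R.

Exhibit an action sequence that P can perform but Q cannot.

LTS(P): 11 reachable states
  s0 = b.((b.0 | a.0 + a.0\{b}) | b.(0 + 0 + 0 | 0)) :: --b--▸ s1
  s1 = (b.0 | a.0 + a.0\{b}) | b.(0 + 0 + 0 | 0) :: --a--▸ s2, --a--▸ s3, --b--▸ s4, --b--▸ s5
  s2 = 0\{b} | b.(0 + 0 + 0 | 0) :: --b--▸ s6
  s3 = b.0 | 0 | b.(0 + 0 + 0 | 0) :: --b--▸ s7, --b--▸ s8
  s4 = (b.0 | a.0 + a.0\{b}) | (0 + 0 + 0 | 0) :: --a--▸ s6, --a--▸ s8, --b--▸ s9
  s5 = 0 | a.0 | b.(0 + 0 + 0 | 0) :: --a--▸ s7, --b--▸ s9
  s6 = 0\{b} | (0 + 0 + 0 | 0) :: deadlocked
  s7 = 0 | 0 | b.(0 + 0 + 0 | 0) :: --b--▸ s10
  s8 = b.0 | 0 | (0 + 0 + 0 | 0) :: --b--▸ s10
  s9 = 0 | a.0 | (0 + 0 + 0 | 0) :: --a--▸ s10
  s10 = 0 | 0 | (0 + 0 + 0 | 0) :: deadlocked
LTS(Q): 11 reachable states
  t0 = a.((b.0 | a.0 + a.0\{b}) | b.(0 + 0 + 0 | 0)) :: --a--▸ t1
  t1 = (b.0 | a.0 + a.0\{b}) | b.(0 + 0 + 0 | 0) :: --a--▸ t2, --a--▸ t3, --b--▸ t4, --b--▸ t5
  t2 = 0\{b} | b.(0 + 0 + 0 | 0) :: --b--▸ t6
  t3 = b.0 | 0 | b.(0 + 0 + 0 | 0) :: --b--▸ t7, --b--▸ t8
  t4 = (b.0 | a.0 + a.0\{b}) | (0 + 0 + 0 | 0) :: --a--▸ t6, --a--▸ t8, --b--▸ t9
  t5 = 0 | a.0 | b.(0 + 0 + 0 | 0) :: --a--▸ t7, --b--▸ t9
  t6 = 0\{b} | (0 + 0 + 0 | 0) :: deadlocked
  t7 = 0 | 0 | b.(0 + 0 + 0 | 0) :: --b--▸ t10
  t8 = b.0 | 0 | (0 + 0 + 0 | 0) :: --b--▸ t10
  t9 = 0 | a.0 | (0 + 0 + 0 | 0) :: --a--▸ t10
  t10 = 0 | 0 | (0 + 0 + 0 | 0) :: deadlocked
Trace ⟨b⟩ through P, begin at {s0}:
  step 1 (b): {s1}
  — P admits the full trace.
Trace ⟨b⟩ through Q, begin at {t0}:
  step 1 (b): ∅  — Q cannot continue

b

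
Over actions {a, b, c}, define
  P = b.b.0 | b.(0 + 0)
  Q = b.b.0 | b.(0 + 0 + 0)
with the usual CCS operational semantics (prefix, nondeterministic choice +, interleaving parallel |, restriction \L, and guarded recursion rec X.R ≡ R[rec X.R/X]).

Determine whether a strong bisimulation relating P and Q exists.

LTS(P): 6 reachable states
  u0 = b.b.0 | b.(0 + 0) | =b=> u1, =b=> u2
  u1 = b.0 | b.(0 + 0) | =b=> u3, =b=> u4
  u2 = b.b.0 | (0 + 0) | =b=> u4
  u3 = 0 | b.(0 + 0) | =b=> u5
  u4 = b.0 | (0 + 0) | =b=> u5
  u5 = 0 | (0 + 0) | ∅
LTS(Q): 6 reachable states
  v0 = b.b.0 | b.(0 + 0 + 0) | =b=> v1, =b=> v2
  v1 = b.0 | b.(0 + 0 + 0) | =b=> v3, =b=> v4
  v2 = b.b.0 | (0 + 0 + 0) | =b=> v4
  v3 = 0 | b.(0 + 0 + 0) | =b=> v5
  v4 = b.0 | (0 + 0 + 0) | =b=> v5
  v5 = 0 | (0 + 0 + 0) | ∅
Partition-refinement fixed point:
  B0 = {u0, v0}
  B1 = {u1, u2, v1, v2}
  B2 = {u3, u4, v3, v4}
  B3 = {u5, v5}
u0 ∈ B0, v0 ∈ B0 → same block

P ~ Q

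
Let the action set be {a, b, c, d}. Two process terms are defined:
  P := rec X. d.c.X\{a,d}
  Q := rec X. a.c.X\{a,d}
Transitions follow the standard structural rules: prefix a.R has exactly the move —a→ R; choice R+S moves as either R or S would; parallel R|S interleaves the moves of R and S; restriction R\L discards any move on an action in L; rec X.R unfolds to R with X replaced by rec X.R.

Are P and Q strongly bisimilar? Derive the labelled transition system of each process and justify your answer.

not bisimilar

Reachable graph of P (3 states):
  s0 = rec X. d.c.X\{a,d} :: —d→ s1
  s1 = c.(rec X. d.c.X\{a,d})\{a,d} :: —c→ s2
  s2 = (rec X. d.c.X\{a,d})\{a,d} :: deadlocked
Reachable graph of Q (3 states):
  t0 = rec X. a.c.X\{a,d} :: —a→ t1
  t1 = c.(rec X. a.c.X\{a,d})\{a,d} :: —c→ t2
  t2 = (rec X. a.c.X\{a,d})\{a,d} :: deadlocked
Bisimilarity quotient blocks:
  B0 = {s0}
  B1 = {s1, t1}
  B2 = {s2, t2}
  B3 = {t0}
s0 ∈ B0, t0 ∈ B3 → different blocks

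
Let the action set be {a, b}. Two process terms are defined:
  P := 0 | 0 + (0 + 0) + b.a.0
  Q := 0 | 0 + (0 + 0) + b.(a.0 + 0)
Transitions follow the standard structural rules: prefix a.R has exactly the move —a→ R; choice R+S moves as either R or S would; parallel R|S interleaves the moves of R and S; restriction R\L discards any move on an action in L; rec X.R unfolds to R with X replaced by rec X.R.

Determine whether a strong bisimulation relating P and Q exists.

Reachable graph of P (3 states):
  u0 = 0 | 0 + (0 + 0) + b.a.0 has moves ··b··> u1
  u1 = a.0 has moves ··a··> u2
  u2 = 0 has moves stopped
Reachable graph of Q (3 states):
  v0 = 0 | 0 + (0 + 0) + b.(a.0 + 0) has moves ··b··> v1
  v1 = a.0 + 0 has moves ··a··> v2
  v2 = 0 has moves stopped
Bisimilarity quotient blocks:
  B0 = {u0, v0}
  B1 = {u1, v1}
  B2 = {u2, v2}
u0 ∈ B0, v0 ∈ B0 → same block

P ~ Q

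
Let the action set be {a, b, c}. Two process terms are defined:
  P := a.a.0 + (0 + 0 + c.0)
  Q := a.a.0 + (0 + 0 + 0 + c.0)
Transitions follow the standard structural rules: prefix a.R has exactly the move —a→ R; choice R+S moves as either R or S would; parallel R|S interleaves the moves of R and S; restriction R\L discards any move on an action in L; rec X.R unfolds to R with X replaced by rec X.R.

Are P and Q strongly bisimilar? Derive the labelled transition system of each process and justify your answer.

P's transition system — 3 states:
  p0 = a.a.0 + (0 + 0 + c.0) has moves --a--▸ p1, --c--▸ p2
  p1 = a.0 has moves --a--▸ p2
  p2 = 0 has moves stopped
Q's transition system — 3 states:
  q0 = a.a.0 + (0 + 0 + 0 + c.0) has moves --a--▸ q1, --c--▸ q2
  q1 = a.0 has moves --a--▸ q2
  q2 = 0 has moves stopped
Bisimilarity quotient blocks:
  B0 = {p0, q0}
  B1 = {p2, q2}
  B2 = {p1, q1}
p0 ∈ B0, q0 ∈ B0 → same block

YES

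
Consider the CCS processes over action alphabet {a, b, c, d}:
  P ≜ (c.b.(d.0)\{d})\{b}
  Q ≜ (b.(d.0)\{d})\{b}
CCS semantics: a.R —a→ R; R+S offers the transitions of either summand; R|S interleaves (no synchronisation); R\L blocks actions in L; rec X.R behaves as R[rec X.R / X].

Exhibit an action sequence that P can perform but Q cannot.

c

P's transition system — 2 states:
  u0 = (c.b.(d.0)\{d})\{b} | =c=> u1
  u1 = (b.(d.0)\{d})\{b} | ·
Q's transition system — 1 states:
  v0 = (b.(d.0)\{d})\{b} | ·
Executing c from P (initial set {u0}):
  [1] c ⇒ {u1}
  P completes σ.
Executing c from Q (initial set {v0}):
  [1] c ⇒ no successor for Q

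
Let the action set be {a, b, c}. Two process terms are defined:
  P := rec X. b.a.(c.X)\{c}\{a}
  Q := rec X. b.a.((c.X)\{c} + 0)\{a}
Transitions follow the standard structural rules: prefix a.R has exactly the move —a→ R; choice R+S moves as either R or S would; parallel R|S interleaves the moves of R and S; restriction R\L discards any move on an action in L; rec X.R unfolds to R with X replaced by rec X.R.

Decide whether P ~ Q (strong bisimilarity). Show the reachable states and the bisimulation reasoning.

P's transition system — 3 states:
  u0 = rec X. b.a.(c.X)\{c}\{a} has moves --b--▸ u1
  u1 = a.(c.(rec X. b.a.(c.X)\{c}\{a}))\{c}\{a} has moves --a--▸ u2
  u2 = (c.(rec X. b.a.(c.X)\{c}\{a}))\{c}\{a} has moves (no moves)
Q's transition system — 3 states:
  v0 = rec X. b.a.((c.X)\{c} + 0)\{a} has moves --b--▸ v1
  v1 = a.((c.(rec X. b.a.((c.X)\{c} + 0)\{a}))\{c} + 0)\{a} has moves --a--▸ v2
  v2 = ((c.(rec X. b.a.((c.X)\{c} + 0)\{a}))\{c} + 0)\{a} has moves (no moves)
Coarsest stable partition (strong bisimilarity classes):
  B0 = {u0, v0}
  B1 = {u1, v1}
  B2 = {u2, v2}
u0 ∈ B0, v0 ∈ B0 → same block

YES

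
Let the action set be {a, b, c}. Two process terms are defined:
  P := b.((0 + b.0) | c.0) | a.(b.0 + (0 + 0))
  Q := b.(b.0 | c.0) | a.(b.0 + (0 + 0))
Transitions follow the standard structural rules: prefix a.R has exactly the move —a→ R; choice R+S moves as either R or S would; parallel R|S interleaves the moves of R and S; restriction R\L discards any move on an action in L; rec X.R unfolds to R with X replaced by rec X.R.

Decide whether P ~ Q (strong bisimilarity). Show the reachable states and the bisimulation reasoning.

bisimilar

Reachable graph of P (15 states):
  p0 = b.((0 + b.0) | c.0) | a.(b.0 + (0 + 0)) ⊢ --a--▸ p1, --b--▸ p2
  p1 = b.((0 + b.0) | c.0) | (b.0 + (0 + 0)) ⊢ --b--▸ p3, --b--▸ p4
  p2 = (0 + b.0) | c.0 | a.(b.0 + (0 + 0)) ⊢ --a--▸ p3, --b--▸ p5, --c--▸ p6
  p3 = (0 + b.0) | c.0 | (b.0 + (0 + 0)) ⊢ --b--▸ p7, --b--▸ p8, --c--▸ p9
  p4 = b.((0 + b.0) | c.0) | 0 ⊢ --b--▸ p7
  p5 = 0 | c.0 | a.(b.0 + (0 + 0)) ⊢ --a--▸ p8, --c--▸ p10
  p6 = (0 + b.0) | 0 | a.(b.0 + (0 + 0)) ⊢ --a--▸ p9, --b--▸ p10
  p7 = (0 + b.0) | c.0 | 0 ⊢ --b--▸ p11, --c--▸ p12
  p8 = 0 | c.0 | (b.0 + (0 + 0)) ⊢ --b--▸ p11, --c--▸ p13
  p9 = (0 + b.0) | 0 | (b.0 + (0 + 0)) ⊢ --b--▸ p12, --b--▸ p13
  p10 = 0 | 0 | a.(b.0 + (0 + 0)) ⊢ --a--▸ p13
  p11 = 0 | c.0 | 0 ⊢ --c--▸ p14
  p12 = (0 + b.0) | 0 | 0 ⊢ --b--▸ p14
  p13 = 0 | 0 | (b.0 + (0 + 0)) ⊢ --b--▸ p14
  p14 = 0 | 0 | 0 ⊢ ·
Reachable graph of Q (15 states):
  q0 = b.(b.0 | c.0) | a.(b.0 + (0 + 0)) ⊢ --a--▸ q1, --b--▸ q2
  q1 = b.(b.0 | c.0) | (b.0 + (0 + 0)) ⊢ --b--▸ q3, --b--▸ q4
  q2 = b.0 | c.0 | a.(b.0 + (0 + 0)) ⊢ --a--▸ q4, --b--▸ q5, --c--▸ q6
  q3 = b.(b.0 | c.0) | 0 ⊢ --b--▸ q7
  q4 = b.0 | c.0 | (b.0 + (0 + 0)) ⊢ --b--▸ q7, --b--▸ q8, --c--▸ q9
  q5 = 0 | c.0 | a.(b.0 + (0 + 0)) ⊢ --a--▸ q8, --c--▸ q10
  q6 = b.0 | 0 | a.(b.0 + (0 + 0)) ⊢ --a--▸ q9, --b--▸ q10
  q7 = b.0 | c.0 | 0 ⊢ --b--▸ q11, --c--▸ q12
  q8 = 0 | c.0 | (b.0 + (0 + 0)) ⊢ --b--▸ q11, --c--▸ q13
  q9 = b.0 | 0 | (b.0 + (0 + 0)) ⊢ --b--▸ q12, --b--▸ q13
  q10 = 0 | 0 | a.(b.0 + (0 + 0)) ⊢ --a--▸ q13
  q11 = 0 | c.0 | 0 ⊢ --c--▸ q14
  q12 = b.0 | 0 | 0 ⊢ --b--▸ q14
  q13 = 0 | 0 | (b.0 + (0 + 0)) ⊢ --b--▸ q14
  q14 = 0 | 0 | 0 ⊢ ·
Coarsest stable partition (strong bisimilarity classes):
  B0 = {p0, q0}
  B1 = {p2, q2}
  B2 = {p5, q5}
  B3 = {p10, q10}
  B4 = {p12, p13, q12, q13}
  B5 = {p14, q14}
  B6 = {p7, p8, q7, q8}
  B7 = {p11, q11}
  B8 = {p3, q4}
  B9 = {p9, q9}
  B10 = {p6, q6}
  B11 = {p1, q1}
  B12 = {p4, q3}
p0 ∈ B0, q0 ∈ B0 → same block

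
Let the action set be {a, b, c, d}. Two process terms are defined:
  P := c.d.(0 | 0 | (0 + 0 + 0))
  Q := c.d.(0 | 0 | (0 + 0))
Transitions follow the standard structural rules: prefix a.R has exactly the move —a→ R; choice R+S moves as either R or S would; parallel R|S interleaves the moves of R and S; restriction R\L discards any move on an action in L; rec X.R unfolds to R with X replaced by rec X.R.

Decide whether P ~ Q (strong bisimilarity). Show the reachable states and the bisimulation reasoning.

P's transition system — 3 states:
  m0 = c.d.(0 | 0 | (0 + 0 + 0)) :: =c=> m1
  m1 = d.(0 | 0 | (0 + 0 + 0)) :: =d=> m2
  m2 = 0 | 0 | (0 + 0 + 0) :: (no moves)
Q's transition system — 3 states:
  n0 = c.d.(0 | 0 | (0 + 0)) :: =c=> n1
  n1 = d.(0 | 0 | (0 + 0)) :: =d=> n2
  n2 = 0 | 0 | (0 + 0) :: (no moves)
Partition-refinement fixed point:
  B0 = {m0, n0}
  B1 = {m1, n1}
  B2 = {m2, n2}
m0 ∈ B0, n0 ∈ B0 → same block

YES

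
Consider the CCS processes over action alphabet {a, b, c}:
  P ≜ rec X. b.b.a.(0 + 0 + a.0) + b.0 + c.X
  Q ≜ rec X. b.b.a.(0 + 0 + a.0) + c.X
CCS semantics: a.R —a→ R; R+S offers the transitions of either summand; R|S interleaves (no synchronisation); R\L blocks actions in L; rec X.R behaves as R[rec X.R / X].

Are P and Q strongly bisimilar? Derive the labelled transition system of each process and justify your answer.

LTS(P): 5 reachable states
  m0 = rec X. b.b.a.(0 + 0 + a.0) + b.0 + c.X has moves —b→ m1, —b→ m2, —c→ m0
  m1 = 0 has moves stopped
  m2 = b.a.(0 + 0 + a.0) has moves —b→ m3
  m3 = a.(0 + 0 + a.0) has moves —a→ m4
  m4 = 0 + 0 + a.0 has moves —a→ m1
LTS(Q): 5 reachable states
  n0 = rec X. b.b.a.(0 + 0 + a.0) + c.X has moves —b→ n1, —c→ n0
  n1 = b.a.(0 + 0 + a.0) has moves —b→ n2
  n2 = a.(0 + 0 + a.0) has moves —a→ n3
  n3 = 0 + 0 + a.0 has moves —a→ n4
  n4 = 0 has moves stopped
Coarsest stable partition (strong bisimilarity classes):
  B0 = {m0}
  B1 = {m2, n1}
  B2 = {m3, n2}
  B3 = {m4, n3}
  B4 = {m1, n4}
  B5 = {n0}
m0 ∈ B0, n0 ∈ B5 → different blocks

P ≁ Q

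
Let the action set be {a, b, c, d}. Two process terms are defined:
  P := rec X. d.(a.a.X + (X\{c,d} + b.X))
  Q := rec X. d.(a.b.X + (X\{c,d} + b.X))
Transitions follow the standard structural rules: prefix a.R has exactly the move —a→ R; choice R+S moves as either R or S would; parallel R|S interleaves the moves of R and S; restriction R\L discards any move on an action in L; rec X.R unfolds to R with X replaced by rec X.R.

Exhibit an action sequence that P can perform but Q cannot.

daa

Reachable graph of P (3 states):
  u0 = rec X. d.(a.a.X + (X\{c,d} + b.X)) :: --d--▸ u1
  u1 = a.a.(rec X. d.(a.a.X + (X\{c,d} + b.X))) + ((rec X. d.(a.a.X + (X\{c,d} + b.X)))\{c,d} + b.(rec X. d.(a.a.X + (X\{c,d} + b.X)))) :: --a--▸ u2, --b--▸ u0
  u2 = a.(rec X. d.(a.a.X + (X\{c,d} + b.X))) :: --a--▸ u0
Reachable graph of Q (3 states):
  v0 = rec X. d.(a.b.X + (X\{c,d} + b.X)) :: --d--▸ v1
  v1 = a.b.(rec X. d.(a.b.X + (X\{c,d} + b.X))) + ((rec X. d.(a.b.X + (X\{c,d} + b.X)))\{c,d} + b.(rec X. d.(a.b.X + (X\{c,d} + b.X)))) :: --a--▸ v2, --b--▸ v0
  v2 = b.(rec X. d.(a.b.X + (X\{c,d} + b.X))) :: --b--▸ v0
Executing daa from P (initial set {u0}):
  after d @ step 1: {u1}
  after a @ step 2: {u2}
  after a @ step 3: {u0}
  P completes σ.
Executing daa from Q (initial set {v0}):
  after d @ step 1: {v1}
  after a @ step 2: {v2}
  after a @ step 3: ∅ (Q stuck)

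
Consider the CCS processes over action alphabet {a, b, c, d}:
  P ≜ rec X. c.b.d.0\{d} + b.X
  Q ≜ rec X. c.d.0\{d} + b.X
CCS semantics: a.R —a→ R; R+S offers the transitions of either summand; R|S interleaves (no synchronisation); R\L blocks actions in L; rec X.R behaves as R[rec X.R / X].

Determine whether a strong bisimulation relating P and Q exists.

NO

LTS(P): 4 reachable states
  u0 = rec X. c.b.d.0\{d} + b.X has moves -b-> u0, -c-> u1
  u1 = b.d.0\{d} has moves -b-> u2
  u2 = d.0\{d} has moves -d-> u3
  u3 = 0\{d} has moves ·
LTS(Q): 3 reachable states
  v0 = rec X. c.d.0\{d} + b.X has moves -b-> v0, -c-> v1
  v1 = d.0\{d} has moves -d-> v2
  v2 = 0\{d} has moves ·
Partition-refinement fixed point:
  B0 = {u0}
  B1 = {u1}
  B2 = {u2, v1}
  B3 = {u3, v2}
  B4 = {v0}
u0 ∈ B0, v0 ∈ B4 → different blocks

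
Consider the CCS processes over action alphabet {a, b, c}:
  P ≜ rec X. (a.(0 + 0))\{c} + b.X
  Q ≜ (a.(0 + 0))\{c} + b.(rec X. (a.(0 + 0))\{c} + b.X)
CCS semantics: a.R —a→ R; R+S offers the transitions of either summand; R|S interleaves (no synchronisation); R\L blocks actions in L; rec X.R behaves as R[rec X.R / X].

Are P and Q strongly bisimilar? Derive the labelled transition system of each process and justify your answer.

YES

LTS(P): 2 reachable states
  p0 = rec X. (a.(0 + 0))\{c} + b.X :: --a--▸ p1, --b--▸ p0
  p1 = (0 + 0)\{c} :: deadlocked
LTS(Q): 3 reachable states
  q0 = (a.(0 + 0))\{c} + b.(rec X. (a.(0 + 0))\{c} + b.X) :: --a--▸ q1, --b--▸ q2
  q1 = (0 + 0)\{c} :: deadlocked
  q2 = rec X. (a.(0 + 0))\{c} + b.X :: --a--▸ q1, --b--▸ q2
Coarsest stable partition (strong bisimilarity classes):
  B0 = {p0, q0, q2}
  B1 = {p1, q1}
p0 ∈ B0, q0 ∈ B0 → same block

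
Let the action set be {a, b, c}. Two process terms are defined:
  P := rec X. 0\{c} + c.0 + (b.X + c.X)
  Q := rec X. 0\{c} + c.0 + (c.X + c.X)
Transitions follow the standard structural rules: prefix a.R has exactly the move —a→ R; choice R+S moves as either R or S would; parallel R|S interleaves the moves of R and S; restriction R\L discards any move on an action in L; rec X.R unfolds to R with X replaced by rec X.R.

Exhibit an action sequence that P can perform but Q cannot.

b

P's transition system — 2 states:
  u0 = rec X. 0\{c} + c.0 + (b.X + c.X) :: ··b··> u0, ··c··> u0, ··c··> u1
  u1 = 0 :: ·
Q's transition system — 2 states:
  v0 = rec X. 0\{c} + c.0 + (c.X + c.X) :: ··c··> v0, ··c··> v1
  v1 = 0 :: ·
Run σ = ⟨b⟩ on P: start {u0}
  step 1 (b): {u0}
  P completes σ.
Run σ = ⟨b⟩ on Q: start {v0}
  step 1 (b): no successor for Q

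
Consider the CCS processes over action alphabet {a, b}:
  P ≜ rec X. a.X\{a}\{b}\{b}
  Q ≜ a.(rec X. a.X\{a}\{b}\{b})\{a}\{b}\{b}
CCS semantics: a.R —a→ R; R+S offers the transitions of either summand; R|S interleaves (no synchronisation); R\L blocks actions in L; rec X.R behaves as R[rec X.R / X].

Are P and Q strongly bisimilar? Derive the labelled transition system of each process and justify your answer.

LTS(P): 2 reachable states
  p0 = rec X. a.X\{a}\{b}\{b} → -a-> p1
  p1 = (rec X. a.X\{a}\{b}\{b})\{a}\{b}\{b} → deadlocked
LTS(Q): 2 reachable states
  q0 = a.(rec X. a.X\{a}\{b}\{b})\{a}\{b}\{b} → -a-> q1
  q1 = (rec X. a.X\{a}\{b}\{b})\{a}\{b}\{b} → deadlocked
Partition-refinement fixed point:
  B0 = {p0, q0}
  B1 = {p1, q1}
p0 ∈ B0, q0 ∈ B0 → same block

P ~ Q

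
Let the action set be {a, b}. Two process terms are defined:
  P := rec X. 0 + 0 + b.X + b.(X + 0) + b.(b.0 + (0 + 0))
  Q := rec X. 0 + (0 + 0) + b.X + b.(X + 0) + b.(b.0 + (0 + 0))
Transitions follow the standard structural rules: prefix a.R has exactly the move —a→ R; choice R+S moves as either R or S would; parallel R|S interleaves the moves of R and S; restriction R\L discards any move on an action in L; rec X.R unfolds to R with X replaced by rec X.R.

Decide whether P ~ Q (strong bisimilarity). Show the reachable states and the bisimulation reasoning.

P's transition system — 4 states:
  m0 = rec X. 0 + 0 + b.X + b.(X + 0) + b.(b.0 + (0 + 0)) ⊢ ··b··> m0, ··b··> m1, ··b··> m2
  m1 = (rec X. 0 + 0 + b.X + b.(X + 0) + b.(b.0 + (0 + 0))) + 0 ⊢ ··b··> m0, ··b··> m1, ··b··> m2
  m2 = b.0 + (0 + 0) ⊢ ··b··> m3
  m3 = 0 ⊢ ·
Q's transition system — 4 states:
  n0 = rec X. 0 + (0 + 0) + b.X + b.(X + 0) + b.(b.0 + (0 + 0)) ⊢ ··b··> n0, ··b··> n1, ··b··> n2
  n1 = (rec X. 0 + (0 + 0) + b.X + b.(X + 0) + b.(b.0 + (0 + 0))) + 0 ⊢ ··b··> n0, ··b··> n1, ··b··> n2
  n2 = b.0 + (0 + 0) ⊢ ··b··> n3
  n3 = 0 ⊢ ·
Coarsest stable partition (strong bisimilarity classes):
  B0 = {m0, m1, n0, n1}
  B1 = {m2, n2}
  B2 = {m3, n3}
m0 ∈ B0, n0 ∈ B0 → same block

bisimilar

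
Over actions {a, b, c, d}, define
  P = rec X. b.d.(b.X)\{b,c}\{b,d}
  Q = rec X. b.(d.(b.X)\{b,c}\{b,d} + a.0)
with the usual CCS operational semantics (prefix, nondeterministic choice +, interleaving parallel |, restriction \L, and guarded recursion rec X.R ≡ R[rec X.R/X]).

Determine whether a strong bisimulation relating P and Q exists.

LTS(P): 3 reachable states
  m0 = rec X. b.d.(b.X)\{b,c}\{b,d} has moves ··b··> m1
  m1 = d.(b.(rec X. b.d.(b.X)\{b,c}\{b,d}))\{b,c}\{b,d} has moves ··d··> m2
  m2 = (b.(rec X. b.d.(b.X)\{b,c}\{b,d}))\{b,c}\{b,d} has moves deadlocked
LTS(Q): 4 reachable states
  n0 = rec X. b.(d.(b.X)\{b,c}\{b,d} + a.0) has moves ··b··> n1
  n1 = d.(b.(rec X. b.(d.(b.X)\{b,c}\{b,d} + a.0)))\{b,c}\{b,d} + a.0 has moves ··a··> n2, ··d··> n3
  n2 = 0 has moves deadlocked
  n3 = (b.(rec X. b.(d.(b.X)\{b,c}\{b,d} + a.0)))\{b,c}\{b,d} has moves deadlocked
Coarsest stable partition (strong bisimilarity classes):
  B0 = {m0}
  B1 = {m1}
  B2 = {m2, n2, n3}
  B3 = {n0}
  B4 = {n1}
m0 ∈ B0, n0 ∈ B3 → different blocks

P ≁ Q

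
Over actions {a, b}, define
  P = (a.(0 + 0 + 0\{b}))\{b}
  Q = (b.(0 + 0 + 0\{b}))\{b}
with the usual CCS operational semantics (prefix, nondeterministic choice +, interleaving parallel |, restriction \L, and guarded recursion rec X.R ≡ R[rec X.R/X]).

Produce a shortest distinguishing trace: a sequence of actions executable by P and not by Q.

Reachable graph of P (2 states):
  m0 = (a.(0 + 0 + 0\{b}))\{b} ⊢ ··a··> m1
  m1 = (0 + 0 + 0\{b})\{b} ⊢ (no moves)
Reachable graph of Q (1 states):
  n0 = (b.(0 + 0 + 0\{b}))\{b} ⊢ (no moves)
Run σ = ⟨a⟩ on P: start {m0}
  after a @ step 1: {m1}
  P completes σ.
Run σ = ⟨a⟩ on Q: start {n0}
  after a @ step 1: ∅  — Q cannot continue

a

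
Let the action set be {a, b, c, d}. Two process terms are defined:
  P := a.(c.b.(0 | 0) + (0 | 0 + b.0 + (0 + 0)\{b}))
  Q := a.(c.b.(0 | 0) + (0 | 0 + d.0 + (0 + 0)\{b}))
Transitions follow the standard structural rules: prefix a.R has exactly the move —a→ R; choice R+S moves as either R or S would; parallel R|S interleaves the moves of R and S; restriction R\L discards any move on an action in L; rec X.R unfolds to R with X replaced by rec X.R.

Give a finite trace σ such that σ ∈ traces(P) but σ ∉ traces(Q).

ab

Reachable graph of P (5 states):
  u0 = a.(c.b.(0 | 0) + (0 | 0 + b.0 + (0 + 0)\{b})) | -a-> u1
  u1 = c.b.(0 | 0) + (0 | 0 + b.0 + (0 + 0)\{b}) | -b-> u2, -c-> u3
  u2 = 0 | (no moves)
  u3 = b.(0 | 0) | -b-> u4
  u4 = 0 | 0 | (no moves)
Reachable graph of Q (5 states):
  v0 = a.(c.b.(0 | 0) + (0 | 0 + d.0 + (0 + 0)\{b})) | -a-> v1
  v1 = c.b.(0 | 0) + (0 | 0 + d.0 + (0 + 0)\{b}) | -c-> v2, -d-> v3
  v2 = b.(0 | 0) | -b-> v4
  v3 = 0 | (no moves)
  v4 = 0 | 0 | (no moves)
Executing ab from P (initial set {u0}):
  [1] a ⇒ {u1}
  [2] b ⇒ {u2}
  ✓ P
Executing ab from Q (initial set {v0}):
  [1] a ⇒ {v1}
  [2] b ⇒ ∅  — Q cannot continue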